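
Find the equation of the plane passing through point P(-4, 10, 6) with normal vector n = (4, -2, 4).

The plane through P with normal n = (a, b, c) satisfies n·(r - P) = 0,
i.e. ax + by + cz = a·x₀ + b·y₀ + c·z₀.
d = 4·(-4) + (-2)·10 + 4·6
  = -16 - 20 + 24
  = -12
Equation: 4x - 2y + 4z = -12

4x - 2y + 4z = -12


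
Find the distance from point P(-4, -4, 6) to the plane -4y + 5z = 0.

distance = |a·x₀ + b·y₀ + c·z₀ - d| / √(a² + b² + c²)
  = |0·(-4) + (-4)·(-4) + 5·6 - 0| / √(0² + (-4)² + 5²)
  = |0 + 16 + 30 + 0| / √(0 + 16 + 25)
  = |46| / √41
  = 46 / 6.403
  ≈ 7.184

7.184


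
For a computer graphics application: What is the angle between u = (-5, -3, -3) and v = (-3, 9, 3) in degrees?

u·v = (-5)·(-3) + (-3)·9 + (-3)·3 = 15 - 27 - 9 = -21
|u| = √((-5)² + (-3)² + (-3)²) = √43 ≈ 6.557
|v| = √((-3)² + 9² + 3²) = √99 ≈ 9.95
cos θ = (u·v)/(|u||v|) = -21/(6.557·9.95) ≈ -0.3219
θ = arccos(-0.3219) ≈ 108.8°

108.8°


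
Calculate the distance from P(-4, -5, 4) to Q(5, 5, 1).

d = √[(x₂-x₁)² + (y₂-y₁)² + (z₂-z₁)²]
  = √[9² + 10² + (-3)²]
  = √[81 + 100 + 9]
  = √190
  ≈ 13.78

13.78


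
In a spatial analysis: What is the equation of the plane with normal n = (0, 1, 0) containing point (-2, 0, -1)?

The plane through P with normal n = (a, b, c) satisfies n·(r - P) = 0,
i.e. ax + by + cz = a·x₀ + b·y₀ + c·z₀.
d = 0·(-2) + 1·0 + 0·(-1)
  = 0 + 0 + 0
  = 0
Equation: y = 0

y = 0


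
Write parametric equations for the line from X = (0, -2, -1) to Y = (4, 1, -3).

Direction vector d = Y - X = (4 + 0, 1 + 2, -3 + 1) = (4, 3, -2)
Parametric form r = X + t·d:
x = 0 + 4t, y = -2 + 3t, z = -1 - 2t

x = 0 + 4t, y = -2 + 3t, z = -1 - 2t


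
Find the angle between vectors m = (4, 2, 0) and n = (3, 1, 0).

m·n = 4·3 + 2·1 + 0·0 = 12 + 2 + 0 = 14
|m| = √(4² + 2² + 0²) = √20 ≈ 4.472
|n| = √(3² + 1² + 0²) = √10 ≈ 3.162
cos θ = (m·n)/(|m||n|) = 14/(4.472·3.162) ≈ 0.9899
θ = arccos(0.9899) ≈ 8.13°

8.13°


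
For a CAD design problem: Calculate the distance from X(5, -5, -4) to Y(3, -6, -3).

d = √[(x₂-x₁)² + (y₂-y₁)² + (z₂-z₁)²]
  = √[(-2)² + (-1)² + 1²]
  = √[4 + 1 + 1]
  = √6
  ≈ 2.449

2.449


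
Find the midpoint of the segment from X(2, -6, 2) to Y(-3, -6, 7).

M = ((x₁+x₂)/2, (y₁+y₂)/2, (z₁+z₂)/2)
  = ((2 - 3)/2, (-6 - 6)/2, (2 + 7)/2)
  = (-1/2, -12/2, 9/2)
  = (-0.5, -6, 4.5)

(-0.5, -6, 4.5)


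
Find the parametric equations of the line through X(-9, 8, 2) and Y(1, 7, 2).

Direction vector d = Y - X = (1 + 9, 7 - 8, 2 - 2) = (10, -1, 0)
Parametric form r = X + t·d:
x = -9 + 10t, y = 8 - t, z = 2

x = -9 + 10t, y = 8 - t, z = 2


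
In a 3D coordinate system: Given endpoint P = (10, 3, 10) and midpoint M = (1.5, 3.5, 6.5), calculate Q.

Q = 2M - P
  = (2·1.5 - 10, 2·3.5 - 3, 2·6.5 - 10)
  = (3 - 10, 7 - 3, 13 - 10)
  = (-7, 4, 3)

(-7, 4, 3)


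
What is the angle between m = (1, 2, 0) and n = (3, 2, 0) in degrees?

m·n = 1·3 + 2·2 + 0·0 = 3 + 4 + 0 = 7
|m| = √(1² + 2² + 0²) = √5 ≈ 2.236
|n| = √(3² + 2² + 0²) = √13 ≈ 3.606
cos θ = (m·n)/(|m||n|) = 7/(2.236·3.606) ≈ 0.8682
θ = arccos(0.8682) ≈ 29.74°

29.74°


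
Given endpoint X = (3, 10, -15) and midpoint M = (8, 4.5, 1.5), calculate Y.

Y = 2M - X
  = (2·8 - 3, 2·4.5 - 10, 2·1.5 - (-15))
  = (16 - 3, 9 - 10, 3 + 15)
  = (13, -1, 18)

(13, -1, 18)


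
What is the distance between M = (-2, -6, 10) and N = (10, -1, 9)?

d = √[(x₂-x₁)² + (y₂-y₁)² + (z₂-z₁)²]
  = √[12² + 5² + (-1)²]
  = √[144 + 25 + 1]
  = √170
  ≈ 13.04

13.04


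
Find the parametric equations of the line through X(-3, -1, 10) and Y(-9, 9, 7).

Direction vector d = Y - X = (-9 + 3, 9 + 1, 7 - 10) = (-6, 10, -3)
Parametric form r = X + t·d:
x = -3 - 6t, y = -1 + 10t, z = 10 - 3t

x = -3 - 6t, y = -1 + 10t, z = 10 - 3t


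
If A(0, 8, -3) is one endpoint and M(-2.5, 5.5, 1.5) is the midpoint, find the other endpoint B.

B = 2M - A
  = (2·(-2.5) - 0, 2·5.5 - 8, 2·1.5 - (-3))
  = (-5 + 0, 11 - 8, 3 + 3)
  = (-5, 3, 6)

(-5, 3, 6)


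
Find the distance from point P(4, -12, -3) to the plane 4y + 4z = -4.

distance = |a·x₀ + b·y₀ + c·z₀ - d| / √(a² + b² + c²)
  = |0·4 + 4·(-12) + 4·(-3) - (-4)| / √(0² + 4² + 4²)
  = |0 - 48 - 12 + 4| / √(0 + 16 + 16)
  = |-56| / √32
  = 56 / 5.657
  ≈ 9.899

9.899


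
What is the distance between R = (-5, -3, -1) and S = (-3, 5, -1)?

d = √[(x₂-x₁)² + (y₂-y₁)² + (z₂-z₁)²]
  = √[2² + 8² + 0²]
  = √[4 + 64 + 0]
  = √68
  ≈ 8.246

8.246


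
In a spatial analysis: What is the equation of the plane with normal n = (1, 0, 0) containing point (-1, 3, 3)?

The plane through P with normal n = (a, b, c) satisfies n·(r - P) = 0,
i.e. ax + by + cz = a·x₀ + b·y₀ + c·z₀.
d = 1·(-1) + 0·3 + 0·3
  = -1 + 0 + 0
  = -1
Equation: x = -1

x = -1


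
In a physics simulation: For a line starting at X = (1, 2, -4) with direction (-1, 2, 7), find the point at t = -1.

P(t) = X + t·d
  = (1 + (-1)·(-1), 2 + 2·(-1), -4 + 7·(-1))
  = (1 + 1, 2 - 2, -4 - 7)
  = (2, 0, -11)

(2, 0, -11)


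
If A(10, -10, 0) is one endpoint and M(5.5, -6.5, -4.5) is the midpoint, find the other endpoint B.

B = 2M - A
  = (2·5.5 - 10, 2·(-6.5) - (-10), 2·(-4.5) - 0)
  = (11 - 10, -13 + 10, -9 + 0)
  = (1, -3, -9)

(1, -3, -9)


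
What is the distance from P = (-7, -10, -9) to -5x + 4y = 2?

distance = |a·x₀ + b·y₀ + c·z₀ - d| / √(a² + b² + c²)
  = |(-5)·(-7) + 4·(-10) + 0·(-9) - 2| / √((-5)² + 4² + 0²)
  = |35 - 40 + 0 - 2| / √(25 + 16 + 0)
  = |-7| / √41
  = 7 / 6.403
  ≈ 1.093

1.093


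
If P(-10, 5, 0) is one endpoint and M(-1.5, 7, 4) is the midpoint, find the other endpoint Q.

Q = 2M - P
  = (2·(-1.5) - (-10), 2·7 - 5, 2·4 - 0)
  = (-3 + 10, 14 - 5, 8 + 0)
  = (7, 9, 8)

(7, 9, 8)


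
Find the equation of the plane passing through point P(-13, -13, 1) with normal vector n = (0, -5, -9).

The plane through P with normal n = (a, b, c) satisfies n·(r - P) = 0,
i.e. ax + by + cz = a·x₀ + b·y₀ + c·z₀.
d = 0·(-13) + (-5)·(-13) + (-9)·1
  = 0 + 65 - 9
  = 56
Equation: -5y - 9z = 56

-5y - 9z = 56


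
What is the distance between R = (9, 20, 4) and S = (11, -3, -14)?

d = √[(x₂-x₁)² + (y₂-y₁)² + (z₂-z₁)²]
  = √[2² + (-23)² + (-18)²]
  = √[4 + 529 + 324]
  = √857
  ≈ 29.27

29.27


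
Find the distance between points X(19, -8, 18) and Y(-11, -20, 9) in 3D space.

d = √[(x₂-x₁)² + (y₂-y₁)² + (z₂-z₁)²]
  = √[(-30)² + (-12)² + (-9)²]
  = √[900 + 144 + 81]
  = √1125
  ≈ 33.54

33.54


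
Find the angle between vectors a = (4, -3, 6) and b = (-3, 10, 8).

a·b = 4·(-3) + (-3)·10 + 6·8 = -12 - 30 + 48 = 6
|a| = √(4² + (-3)² + 6²) = √61 ≈ 7.81
|b| = √((-3)² + 10² + 8²) = √173 ≈ 13.15
cos θ = (a·b)/(|a||b|) = 6/(7.81·13.15) ≈ 0.05841
θ = arccos(0.05841) ≈ 86.65°

86.65°


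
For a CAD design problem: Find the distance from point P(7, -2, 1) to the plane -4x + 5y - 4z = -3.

distance = |a·x₀ + b·y₀ + c·z₀ - d| / √(a² + b² + c²)
  = |(-4)·7 + 5·(-2) + (-4)·1 - (-3)| / √((-4)² + 5² + (-4)²)
  = |-28 - 10 - 4 + 3| / √(16 + 25 + 16)
  = |-39| / √57
  = 39 / 7.55
  ≈ 5.166

5.166


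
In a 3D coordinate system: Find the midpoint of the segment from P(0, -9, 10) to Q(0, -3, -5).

M = ((x₁+x₂)/2, (y₁+y₂)/2, (z₁+z₂)/2)
  = ((0 + 0)/2, (-9 - 3)/2, (10 - 5)/2)
  = (0/2, -12/2, 5/2)
  = (0, -6, 2.5)

(0, -6, 2.5)


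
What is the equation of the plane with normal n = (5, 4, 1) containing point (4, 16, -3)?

The plane through P with normal n = (a, b, c) satisfies n·(r - P) = 0,
i.e. ax + by + cz = a·x₀ + b·y₀ + c·z₀.
d = 5·4 + 4·16 + 1·(-3)
  = 20 + 64 - 3
  = 81
Equation: 5x + 4y + z = 81

5x + 4y + z = 81


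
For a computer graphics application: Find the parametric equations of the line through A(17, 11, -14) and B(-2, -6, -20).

Direction vector d = B - A = (-2 - 17, -6 - 11, -20 + 14) = (-19, -17, -6)
Parametric form r = A + t·d:
x = 17 - 19t, y = 11 - 17t, z = -14 - 6t

x = 17 - 19t, y = 11 - 17t, z = -14 - 6t


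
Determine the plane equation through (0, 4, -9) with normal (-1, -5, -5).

The plane through P with normal n = (a, b, c) satisfies n·(r - P) = 0,
i.e. ax + by + cz = a·x₀ + b·y₀ + c·z₀.
d = (-1)·0 + (-5)·4 + (-5)·(-9)
  = 0 - 20 + 45
  = 25
Equation: -x - 5y - 5z = 25

-x - 5y - 5z = 25


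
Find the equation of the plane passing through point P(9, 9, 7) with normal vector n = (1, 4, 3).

The plane through P with normal n = (a, b, c) satisfies n·(r - P) = 0,
i.e. ax + by + cz = a·x₀ + b·y₀ + c·z₀.
d = 1·9 + 4·9 + 3·7
  = 9 + 36 + 21
  = 66
Equation: x + 4y + 3z = 66

x + 4y + 3z = 66


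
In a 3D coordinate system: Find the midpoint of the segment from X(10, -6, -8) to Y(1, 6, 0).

M = ((x₁+x₂)/2, (y₁+y₂)/2, (z₁+z₂)/2)
  = ((10 + 1)/2, (-6 + 6)/2, (-8 + 0)/2)
  = (11/2, 0/2, -8/2)
  = (5.5, 0, -4)

(5.5, 0, -4)


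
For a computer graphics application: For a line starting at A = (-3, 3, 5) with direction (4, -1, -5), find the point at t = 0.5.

P(t) = A + t·d
  = (-3 + 4·0.5, 3 + (-1)·0.5, 5 + (-5)·0.5)
  = (-3 + 2, 3 - 0.5, 5 - 2.5)
  = (-1, 2.5, 2.5)

(-1, 2.5, 2.5)


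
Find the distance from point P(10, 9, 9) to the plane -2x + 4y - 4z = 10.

distance = |a·x₀ + b·y₀ + c·z₀ - d| / √(a² + b² + c²)
  = |(-2)·10 + 4·9 + (-4)·9 - 10| / √((-2)² + 4² + (-4)²)
  = |-20 + 36 - 36 - 10| / √(4 + 16 + 16)
  = |-30| / √36
  = 30 / 6
  ≈ 5

5


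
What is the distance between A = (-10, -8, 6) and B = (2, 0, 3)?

d = √[(x₂-x₁)² + (y₂-y₁)² + (z₂-z₁)²]
  = √[12² + 8² + (-3)²]
  = √[144 + 64 + 9]
  = √217
  ≈ 14.73

14.73


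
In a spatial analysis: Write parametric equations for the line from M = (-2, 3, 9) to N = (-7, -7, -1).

Direction vector d = N - M = (-7 + 2, -7 - 3, -1 - 9) = (-5, -10, -10)
Parametric form r = M + t·d:
x = -2 - 5t, y = 3 - 10t, z = 9 - 10t

x = -2 - 5t, y = 3 - 10t, z = 9 - 10t


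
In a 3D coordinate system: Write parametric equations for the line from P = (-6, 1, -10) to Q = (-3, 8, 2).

Direction vector d = Q - P = (-3 + 6, 8 - 1, 2 + 10) = (3, 7, 12)
Parametric form r = P + t·d:
x = -6 + 3t, y = 1 + 7t, z = -10 + 12t

x = -6 + 3t, y = 1 + 7t, z = -10 + 12t


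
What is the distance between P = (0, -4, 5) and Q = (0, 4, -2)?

d = √[(x₂-x₁)² + (y₂-y₁)² + (z₂-z₁)²]
  = √[0² + 8² + (-7)²]
  = √[0 + 64 + 49]
  = √113
  ≈ 10.63

10.63


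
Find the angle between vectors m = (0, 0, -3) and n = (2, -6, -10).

m·n = 0·2 + 0·(-6) + (-3)·(-10) = 0 + 0 + 30 = 30
|m| = √(0² + 0² + (-3)²) = √9 ≈ 3
|n| = √(2² + (-6)² + (-10)²) = √140 ≈ 11.83
cos θ = (m·n)/(|m||n|) = 30/(3·11.83) ≈ 0.8452
θ = arccos(0.8452) ≈ 32.31°

32.31°


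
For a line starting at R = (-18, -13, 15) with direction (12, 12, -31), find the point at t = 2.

P(t) = R + t·d
  = (-18 + 12·2, -13 + 12·2, 15 + (-31)·2)
  = (-18 + 24, -13 + 24, 15 - 62)
  = (6, 11, -47)

(6, 11, -47)


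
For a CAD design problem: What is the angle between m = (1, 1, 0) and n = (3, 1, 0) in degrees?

m·n = 1·3 + 1·1 + 0·0 = 3 + 1 + 0 = 4
|m| = √(1² + 1² + 0²) = √2 ≈ 1.414
|n| = √(3² + 1² + 0²) = √10 ≈ 3.162
cos θ = (m·n)/(|m||n|) = 4/(1.414·3.162) ≈ 0.8944
θ = arccos(0.8944) ≈ 26.57°

26.57°


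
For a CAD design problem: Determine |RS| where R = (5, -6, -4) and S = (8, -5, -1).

d = √[(x₂-x₁)² + (y₂-y₁)² + (z₂-z₁)²]
  = √[3² + 1² + 3²]
  = √[9 + 1 + 9]
  = √19
  ≈ 4.359

4.359


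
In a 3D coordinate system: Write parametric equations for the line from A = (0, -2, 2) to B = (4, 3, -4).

Direction vector d = B - A = (4 + 0, 3 + 2, -4 - 2) = (4, 5, -6)
Parametric form r = A + t·d:
x = 0 + 4t, y = -2 + 5t, z = 2 - 6t

x = 0 + 4t, y = -2 + 5t, z = 2 - 6t


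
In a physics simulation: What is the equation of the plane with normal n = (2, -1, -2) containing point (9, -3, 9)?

The plane through P with normal n = (a, b, c) satisfies n·(r - P) = 0,
i.e. ax + by + cz = a·x₀ + b·y₀ + c·z₀.
d = 2·9 + (-1)·(-3) + (-2)·9
  = 18 + 3 - 18
  = 3
Equation: 2x - y - 2z = 3

2x - y - 2z = 3


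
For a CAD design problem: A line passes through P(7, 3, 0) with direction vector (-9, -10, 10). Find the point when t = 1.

P(t) = P + t·d
  = (7 + (-9)·1, 3 + (-10)·1, 0 + 10·1)
  = (7 - 9, 3 - 10, 0 + 10)
  = (-2, -7, 10)

(-2, -7, 10)


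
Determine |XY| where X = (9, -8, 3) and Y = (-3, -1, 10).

d = √[(x₂-x₁)² + (y₂-y₁)² + (z₂-z₁)²]
  = √[(-12)² + 7² + 7²]
  = √[144 + 49 + 49]
  = √242
  ≈ 15.56

15.56


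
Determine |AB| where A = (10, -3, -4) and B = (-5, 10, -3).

d = √[(x₂-x₁)² + (y₂-y₁)² + (z₂-z₁)²]
  = √[(-15)² + 13² + 1²]
  = √[225 + 169 + 1]
  = √395
  ≈ 19.87

19.87


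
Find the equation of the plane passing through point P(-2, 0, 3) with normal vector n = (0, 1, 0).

The plane through P with normal n = (a, b, c) satisfies n·(r - P) = 0,
i.e. ax + by + cz = a·x₀ + b·y₀ + c·z₀.
d = 0·(-2) + 1·0 + 0·3
  = 0 + 0 + 0
  = 0
Equation: y = 0

y = 0


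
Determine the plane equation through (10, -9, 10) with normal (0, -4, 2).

The plane through P with normal n = (a, b, c) satisfies n·(r - P) = 0,
i.e. ax + by + cz = a·x₀ + b·y₀ + c·z₀.
d = 0·10 + (-4)·(-9) + 2·10
  = 0 + 36 + 20
  = 56
Equation: -4y + 2z = 56

-4y + 2z = 56


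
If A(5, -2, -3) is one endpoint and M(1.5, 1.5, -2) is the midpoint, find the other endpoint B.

B = 2M - A
  = (2·1.5 - 5, 2·1.5 - (-2), 2·(-2) - (-3))
  = (3 - 5, 3 + 2, -4 + 3)
  = (-2, 5, -1)

(-2, 5, -1)


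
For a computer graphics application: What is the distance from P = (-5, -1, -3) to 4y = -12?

distance = |a·x₀ + b·y₀ + c·z₀ - d| / √(a² + b² + c²)
  = |0·(-5) + 4·(-1) + 0·(-3) - (-12)| / √(0² + 4² + 0²)
  = |0 - 4 + 0 + 12| / √(0 + 16 + 0)
  = |8| / √16
  = 8 / 4
  ≈ 2

2


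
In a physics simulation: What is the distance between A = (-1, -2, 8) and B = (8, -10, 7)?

d = √[(x₂-x₁)² + (y₂-y₁)² + (z₂-z₁)²]
  = √[9² + (-8)² + (-1)²]
  = √[81 + 64 + 1]
  = √146
  ≈ 12.08

12.08


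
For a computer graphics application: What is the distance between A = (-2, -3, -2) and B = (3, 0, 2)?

d = √[(x₂-x₁)² + (y₂-y₁)² + (z₂-z₁)²]
  = √[5² + 3² + 4²]
  = √[25 + 9 + 16]
  = √50
  ≈ 7.071

7.071


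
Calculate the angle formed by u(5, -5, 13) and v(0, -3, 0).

u·v = 5·0 + (-5)·(-3) + 13·0 = 0 + 15 + 0 = 15
|u| = √(5² + (-5)² + 13²) = √219 ≈ 14.8
|v| = √(0² + (-3)² + 0²) = √9 ≈ 3
cos θ = (u·v)/(|u||v|) = 15/(14.8·3) ≈ 0.3379
θ = arccos(0.3379) ≈ 70.25°

70.25°


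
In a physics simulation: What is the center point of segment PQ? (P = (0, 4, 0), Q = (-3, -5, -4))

M = ((x₁+x₂)/2, (y₁+y₂)/2, (z₁+z₂)/2)
  = ((0 - 3)/2, (4 - 5)/2, (0 - 4)/2)
  = (-3/2, -1/2, -4/2)
  = (-1.5, -0.5, -2)

(-1.5, -0.5, -2)


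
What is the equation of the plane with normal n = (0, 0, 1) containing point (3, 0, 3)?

The plane through P with normal n = (a, b, c) satisfies n·(r - P) = 0,
i.e. ax + by + cz = a·x₀ + b·y₀ + c·z₀.
d = 0·3 + 0·0 + 1·3
  = 0 + 0 + 3
  = 3
Equation: z = 3

z = 3


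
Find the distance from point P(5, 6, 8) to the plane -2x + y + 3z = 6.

distance = |a·x₀ + b·y₀ + c·z₀ - d| / √(a² + b² + c²)
  = |(-2)·5 + 1·6 + 3·8 - 6| / √((-2)² + 1² + 3²)
  = |-10 + 6 + 24 - 6| / √(4 + 1 + 9)
  = |14| / √14
  = 14 / 3.742
  ≈ 3.742

3.742


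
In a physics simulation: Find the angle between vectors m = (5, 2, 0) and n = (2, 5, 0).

m·n = 5·2 + 2·5 + 0·0 = 10 + 10 + 0 = 20
|m| = √(5² + 2² + 0²) = √29 ≈ 5.385
|n| = √(2² + 5² + 0²) = √29 ≈ 5.385
cos θ = (m·n)/(|m||n|) = 20/(5.385·5.385) ≈ 0.6897
θ = arccos(0.6897) ≈ 46.4°

46.4°


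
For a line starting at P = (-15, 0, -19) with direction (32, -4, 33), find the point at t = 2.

P(t) = P + t·d
  = (-15 + 32·2, 0 + (-4)·2, -19 + 33·2)
  = (-15 + 64, 0 - 8, -19 + 66)
  = (49, -8, 47)

(49, -8, 47)


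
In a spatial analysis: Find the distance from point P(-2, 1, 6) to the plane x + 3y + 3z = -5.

distance = |a·x₀ + b·y₀ + c·z₀ - d| / √(a² + b² + c²)
  = |1·(-2) + 3·1 + 3·6 - (-5)| / √(1² + 3² + 3²)
  = |-2 + 3 + 18 + 5| / √(1 + 9 + 9)
  = |24| / √19
  = 24 / 4.359
  ≈ 5.506

5.506


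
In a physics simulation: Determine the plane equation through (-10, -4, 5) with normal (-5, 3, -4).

The plane through P with normal n = (a, b, c) satisfies n·(r - P) = 0,
i.e. ax + by + cz = a·x₀ + b·y₀ + c·z₀.
d = (-5)·(-10) + 3·(-4) + (-4)·5
  = 50 - 12 - 20
  = 18
Equation: -5x + 3y - 4z = 18

-5x + 3y - 4z = 18


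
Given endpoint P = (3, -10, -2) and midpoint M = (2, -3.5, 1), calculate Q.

Q = 2M - P
  = (2·2 - 3, 2·(-3.5) - (-10), 2·1 - (-2))
  = (4 - 3, -7 + 10, 2 + 2)
  = (1, 3, 4)

(1, 3, 4)


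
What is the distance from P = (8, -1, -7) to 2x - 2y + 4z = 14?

distance = |a·x₀ + b·y₀ + c·z₀ - d| / √(a² + b² + c²)
  = |2·8 + (-2)·(-1) + 4·(-7) - 14| / √(2² + (-2)² + 4²)
  = |16 + 2 - 28 - 14| / √(4 + 4 + 16)
  = |-24| / √24
  = 24 / 4.899
  ≈ 4.899

4.899


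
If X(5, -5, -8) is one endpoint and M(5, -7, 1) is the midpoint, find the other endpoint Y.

Y = 2M - X
  = (2·5 - 5, 2·(-7) - (-5), 2·1 - (-8))
  = (10 - 5, -14 + 5, 2 + 8)
  = (5, -9, 10)

(5, -9, 10)


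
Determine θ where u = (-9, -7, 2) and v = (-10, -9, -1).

u·v = (-9)·(-10) + (-7)·(-9) + 2·(-1) = 90 + 63 - 2 = 151
|u| = √((-9)² + (-7)² + 2²) = √134 ≈ 11.58
|v| = √((-10)² + (-9)² + (-1)²) = √182 ≈ 13.49
cos θ = (u·v)/(|u||v|) = 151/(11.58·13.49) ≈ 0.9669
θ = arccos(0.9669) ≈ 14.78°

14.78°


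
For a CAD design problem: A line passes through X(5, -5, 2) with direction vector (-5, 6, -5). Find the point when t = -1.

P(t) = X + t·d
  = (5 + (-5)·(-1), -5 + 6·(-1), 2 + (-5)·(-1))
  = (5 + 5, -5 - 6, 2 + 5)
  = (10, -11, 7)

(10, -11, 7)


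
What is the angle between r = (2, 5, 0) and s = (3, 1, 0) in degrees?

r·s = 2·3 + 5·1 + 0·0 = 6 + 5 + 0 = 11
|r| = √(2² + 5² + 0²) = √29 ≈ 5.385
|s| = √(3² + 1² + 0²) = √10 ≈ 3.162
cos θ = (r·s)/(|r||s|) = 11/(5.385·3.162) ≈ 0.6459
θ = arccos(0.6459) ≈ 49.76°

49.76°


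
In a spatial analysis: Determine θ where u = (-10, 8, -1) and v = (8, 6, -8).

u·v = (-10)·8 + 8·6 + (-1)·(-8) = -80 + 48 + 8 = -24
|u| = √((-10)² + 8² + (-1)²) = √165 ≈ 12.85
|v| = √(8² + 6² + (-8)²) = √164 ≈ 12.81
cos θ = (u·v)/(|u||v|) = -24/(12.85·12.81) ≈ -0.1459
θ = arccos(-0.1459) ≈ 98.39°

98.39°


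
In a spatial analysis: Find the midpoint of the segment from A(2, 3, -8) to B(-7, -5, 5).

M = ((x₁+x₂)/2, (y₁+y₂)/2, (z₁+z₂)/2)
  = ((2 - 7)/2, (3 - 5)/2, (-8 + 5)/2)
  = (-5/2, -2/2, -3/2)
  = (-2.5, -1, -1.5)

(-2.5, -1, -1.5)


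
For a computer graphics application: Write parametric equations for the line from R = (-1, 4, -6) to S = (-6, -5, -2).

Direction vector d = S - R = (-6 + 1, -5 - 4, -2 + 6) = (-5, -9, 4)
Parametric form r = R + t·d:
x = -1 - 5t, y = 4 - 9t, z = -6 + 4t

x = -1 - 5t, y = 4 - 9t, z = -6 + 4t


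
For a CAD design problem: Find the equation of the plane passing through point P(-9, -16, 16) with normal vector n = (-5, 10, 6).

The plane through P with normal n = (a, b, c) satisfies n·(r - P) = 0,
i.e. ax + by + cz = a·x₀ + b·y₀ + c·z₀.
d = (-5)·(-9) + 10·(-16) + 6·16
  = 45 - 160 + 96
  = -19
Equation: -5x + 10y + 6z = -19

-5x + 10y + 6z = -19


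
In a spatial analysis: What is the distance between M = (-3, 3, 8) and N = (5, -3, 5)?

d = √[(x₂-x₁)² + (y₂-y₁)² + (z₂-z₁)²]
  = √[8² + (-6)² + (-3)²]
  = √[64 + 36 + 9]
  = √109
  ≈ 10.44

10.44


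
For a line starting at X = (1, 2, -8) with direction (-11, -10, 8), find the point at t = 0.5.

P(t) = X + t·d
  = (1 + (-11)·0.5, 2 + (-10)·0.5, -8 + 8·0.5)
  = (1 - 5.5, 2 - 5, -8 + 4)
  = (-4.5, -3, -4)

(-4.5, -3, -4)


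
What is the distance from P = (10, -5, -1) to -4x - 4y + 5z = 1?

distance = |a·x₀ + b·y₀ + c·z₀ - d| / √(a² + b² + c²)
  = |(-4)·10 + (-4)·(-5) + 5·(-1) - 1| / √((-4)² + (-4)² + 5²)
  = |-40 + 20 - 5 - 1| / √(16 + 16 + 25)
  = |-26| / √57
  = 26 / 7.55
  ≈ 3.444

3.444


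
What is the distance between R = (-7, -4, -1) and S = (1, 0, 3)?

d = √[(x₂-x₁)² + (y₂-y₁)² + (z₂-z₁)²]
  = √[8² + 4² + 4²]
  = √[64 + 16 + 16]
  = √96
  ≈ 9.798

9.798


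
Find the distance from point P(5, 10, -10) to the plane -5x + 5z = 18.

distance = |a·x₀ + b·y₀ + c·z₀ - d| / √(a² + b² + c²)
  = |(-5)·5 + 0·10 + 5·(-10) - 18| / √((-5)² + 0² + 5²)
  = |-25 + 0 - 50 - 18| / √(25 + 0 + 25)
  = |-93| / √50
  = 93 / 7.071
  ≈ 13.15

13.15


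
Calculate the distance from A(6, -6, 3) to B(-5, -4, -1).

d = √[(x₂-x₁)² + (y₂-y₁)² + (z₂-z₁)²]
  = √[(-11)² + 2² + (-4)²]
  = √[121 + 4 + 16]
  = √141
  ≈ 11.87

11.87


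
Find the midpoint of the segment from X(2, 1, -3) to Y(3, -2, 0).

M = ((x₁+x₂)/2, (y₁+y₂)/2, (z₁+z₂)/2)
  = ((2 + 3)/2, (1 - 2)/2, (-3 + 0)/2)
  = (5/2, -1/2, -3/2)
  = (2.5, -0.5, -1.5)

(2.5, -0.5, -1.5)


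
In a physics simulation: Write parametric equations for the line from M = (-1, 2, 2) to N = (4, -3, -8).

Direction vector d = N - M = (4 + 1, -3 - 2, -8 - 2) = (5, -5, -10)
Parametric form r = M + t·d:
x = -1 + 5t, y = 2 - 5t, z = 2 - 10t

x = -1 + 5t, y = 2 - 5t, z = 2 - 10t


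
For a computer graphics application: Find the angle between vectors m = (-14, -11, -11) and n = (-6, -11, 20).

m·n = (-14)·(-6) + (-11)·(-11) + (-11)·20 = 84 + 121 - 220 = -15
|m| = √((-14)² + (-11)² + (-11)²) = √438 ≈ 20.93
|n| = √((-6)² + (-11)² + 20²) = √557 ≈ 23.6
cos θ = (m·n)/(|m||n|) = -15/(20.93·23.6) ≈ -0.03037
θ = arccos(-0.03037) ≈ 91.74°

91.74°


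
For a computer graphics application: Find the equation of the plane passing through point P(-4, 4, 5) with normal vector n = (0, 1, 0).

The plane through P with normal n = (a, b, c) satisfies n·(r - P) = 0,
i.e. ax + by + cz = a·x₀ + b·y₀ + c·z₀.
d = 0·(-4) + 1·4 + 0·5
  = 0 + 4 + 0
  = 4
Equation: y = 4

y = 4


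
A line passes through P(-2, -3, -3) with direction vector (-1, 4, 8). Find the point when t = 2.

P(t) = P + t·d
  = (-2 + (-1)·2, -3 + 4·2, -3 + 8·2)
  = (-2 - 2, -3 + 8, -3 + 16)
  = (-4, 5, 13)

(-4, 5, 13)


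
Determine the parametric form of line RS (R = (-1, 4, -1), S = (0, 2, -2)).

Direction vector d = S - R = (0 + 1, 2 - 4, -2 + 1) = (1, -2, -1)
Parametric form r = R + t·d:
x = -1 + t, y = 4 - 2t, z = -1 - t

x = -1 + t, y = 4 - 2t, z = -1 - t


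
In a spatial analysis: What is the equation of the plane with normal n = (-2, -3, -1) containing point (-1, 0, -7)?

The plane through P with normal n = (a, b, c) satisfies n·(r - P) = 0,
i.e. ax + by + cz = a·x₀ + b·y₀ + c·z₀.
d = (-2)·(-1) + (-3)·0 + (-1)·(-7)
  = 2 + 0 + 7
  = 9
Equation: -2x - 3y - z = 9

-2x - 3y - z = 9


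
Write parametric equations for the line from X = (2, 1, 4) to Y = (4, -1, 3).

Direction vector d = Y - X = (4 - 2, -1 - 1, 3 - 4) = (2, -2, -1)
Parametric form r = X + t·d:
x = 2 + 2t, y = 1 - 2t, z = 4 - t

x = 2 + 2t, y = 1 - 2t, z = 4 - t


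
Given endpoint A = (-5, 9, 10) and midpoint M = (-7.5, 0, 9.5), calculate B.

B = 2M - A
  = (2·(-7.5) - (-5), 2·0 - 9, 2·9.5 - 10)
  = (-15 + 5, 0 - 9, 19 - 10)
  = (-10, -9, 9)

(-10, -9, 9)


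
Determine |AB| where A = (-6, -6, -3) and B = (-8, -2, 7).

d = √[(x₂-x₁)² + (y₂-y₁)² + (z₂-z₁)²]
  = √[(-2)² + 4² + 10²]
  = √[4 + 16 + 100]
  = √120
  ≈ 10.95

10.95


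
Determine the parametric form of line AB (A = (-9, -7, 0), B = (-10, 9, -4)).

Direction vector d = B - A = (-10 + 9, 9 + 7, -4 + 0) = (-1, 16, -4)
Parametric form r = A + t·d:
x = -9 - t, y = -7 + 16t, z = 0 - 4t

x = -9 - t, y = -7 + 16t, z = 0 - 4t


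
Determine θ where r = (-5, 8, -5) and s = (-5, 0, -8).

r·s = (-5)·(-5) + 8·0 + (-5)·(-8) = 25 + 0 + 40 = 65
|r| = √((-5)² + 8² + (-5)²) = √114 ≈ 10.68
|s| = √((-5)² + 0² + (-8)²) = √89 ≈ 9.434
cos θ = (r·s)/(|r||s|) = 65/(10.68·9.434) ≈ 0.6453
θ = arccos(0.6453) ≈ 49.81°

49.81°


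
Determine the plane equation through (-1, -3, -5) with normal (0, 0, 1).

The plane through P with normal n = (a, b, c) satisfies n·(r - P) = 0,
i.e. ax + by + cz = a·x₀ + b·y₀ + c·z₀.
d = 0·(-1) + 0·(-3) + 1·(-5)
  = 0 + 0 - 5
  = -5
Equation: z = -5

z = -5


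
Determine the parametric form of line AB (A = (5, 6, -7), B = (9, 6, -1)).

Direction vector d = B - A = (9 - 5, 6 - 6, -1 + 7) = (4, 0, 6)
Parametric form r = A + t·d:
x = 5 + 4t, y = 6, z = -7 + 6t

x = 5 + 4t, y = 6, z = -7 + 6t


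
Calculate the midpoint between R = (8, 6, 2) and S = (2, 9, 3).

M = ((x₁+x₂)/2, (y₁+y₂)/2, (z₁+z₂)/2)
  = ((8 + 2)/2, (6 + 9)/2, (2 + 3)/2)
  = (10/2, 15/2, 5/2)
  = (5, 7.5, 2.5)

(5, 7.5, 2.5)


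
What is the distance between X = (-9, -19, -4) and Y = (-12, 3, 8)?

d = √[(x₂-x₁)² + (y₂-y₁)² + (z₂-z₁)²]
  = √[(-3)² + 22² + 12²]
  = √[9 + 484 + 144]
  = √637
  ≈ 25.24

25.24


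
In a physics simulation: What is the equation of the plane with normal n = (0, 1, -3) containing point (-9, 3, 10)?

The plane through P with normal n = (a, b, c) satisfies n·(r - P) = 0,
i.e. ax + by + cz = a·x₀ + b·y₀ + c·z₀.
d = 0·(-9) + 1·3 + (-3)·10
  = 0 + 3 - 30
  = -27
Equation: y - 3z = -27

y - 3z = -27


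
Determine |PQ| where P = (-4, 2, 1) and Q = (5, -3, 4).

d = √[(x₂-x₁)² + (y₂-y₁)² + (z₂-z₁)²]
  = √[9² + (-5)² + 3²]
  = √[81 + 25 + 9]
  = √115
  ≈ 10.72

10.72


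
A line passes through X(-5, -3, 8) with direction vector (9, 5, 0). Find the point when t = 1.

P(t) = X + t·d
  = (-5 + 9·1, -3 + 5·1, 8 + 0·1)
  = (-5 + 9, -3 + 5, 8 + 0)
  = (4, 2, 8)

(4, 2, 8)


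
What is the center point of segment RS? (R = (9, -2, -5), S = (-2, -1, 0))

M = ((x₁+x₂)/2, (y₁+y₂)/2, (z₁+z₂)/2)
  = ((9 - 2)/2, (-2 - 1)/2, (-5 + 0)/2)
  = (7/2, -3/2, -5/2)
  = (3.5, -1.5, -2.5)

(3.5, -1.5, -2.5)


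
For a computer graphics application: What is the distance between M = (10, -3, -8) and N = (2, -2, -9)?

d = √[(x₂-x₁)² + (y₂-y₁)² + (z₂-z₁)²]
  = √[(-8)² + 1² + (-1)²]
  = √[64 + 1 + 1]
  = √66
  ≈ 8.124

8.124


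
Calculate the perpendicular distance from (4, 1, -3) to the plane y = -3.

distance = |a·x₀ + b·y₀ + c·z₀ - d| / √(a² + b² + c²)
  = |0·4 + 1·1 + 0·(-3) - (-3)| / √(0² + 1² + 0²)
  = |0 + 1 + 0 + 3| / √(0 + 1 + 0)
  = |4| / √1
  = 4 / 1
  ≈ 4

4


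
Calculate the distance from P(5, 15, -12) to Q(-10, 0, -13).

d = √[(x₂-x₁)² + (y₂-y₁)² + (z₂-z₁)²]
  = √[(-15)² + (-15)² + (-1)²]
  = √[225 + 225 + 1]
  = √451
  ≈ 21.24

21.24


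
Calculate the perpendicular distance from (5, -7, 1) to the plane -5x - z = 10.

distance = |a·x₀ + b·y₀ + c·z₀ - d| / √(a² + b² + c²)
  = |(-5)·5 + 0·(-7) + (-1)·1 - 10| / √((-5)² + 0² + (-1)²)
  = |-25 + 0 - 1 - 10| / √(25 + 0 + 1)
  = |-36| / √26
  = 36 / 5.099
  ≈ 7.06

7.06


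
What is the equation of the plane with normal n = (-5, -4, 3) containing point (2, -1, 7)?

The plane through P with normal n = (a, b, c) satisfies n·(r - P) = 0,
i.e. ax + by + cz = a·x₀ + b·y₀ + c·z₀.
d = (-5)·2 + (-4)·(-1) + 3·7
  = -10 + 4 + 21
  = 15
Equation: -5x - 4y + 3z = 15

-5x - 4y + 3z = 15


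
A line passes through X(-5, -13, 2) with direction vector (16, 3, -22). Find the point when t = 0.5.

P(t) = X + t·d
  = (-5 + 16·0.5, -13 + 3·0.5, 2 + (-22)·0.5)
  = (-5 + 8, -13 + 1.5, 2 - 11)
  = (3, -11.5, -9)

(3, -11.5, -9)


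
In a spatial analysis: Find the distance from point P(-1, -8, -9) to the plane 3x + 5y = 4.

distance = |a·x₀ + b·y₀ + c·z₀ - d| / √(a² + b² + c²)
  = |3·(-1) + 5·(-8) + 0·(-9) - 4| / √(3² + 5² + 0²)
  = |-3 - 40 + 0 - 4| / √(9 + 25 + 0)
  = |-47| / √34
  = 47 / 5.831
  ≈ 8.06

8.06


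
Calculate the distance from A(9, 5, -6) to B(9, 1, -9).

d = √[(x₂-x₁)² + (y₂-y₁)² + (z₂-z₁)²]
  = √[0² + (-4)² + (-3)²]
  = √[0 + 16 + 9]
  = √25
  ≈ 5

5


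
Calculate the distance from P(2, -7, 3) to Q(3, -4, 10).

d = √[(x₂-x₁)² + (y₂-y₁)² + (z₂-z₁)²]
  = √[1² + 3² + 7²]
  = √[1 + 9 + 49]
  = √59
  ≈ 7.681

7.681


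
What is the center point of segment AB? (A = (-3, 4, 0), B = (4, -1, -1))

M = ((x₁+x₂)/2, (y₁+y₂)/2, (z₁+z₂)/2)
  = ((-3 + 4)/2, (4 - 1)/2, (0 - 1)/2)
  = (1/2, 3/2, -1/2)
  = (0.5, 1.5, -0.5)

(0.5, 1.5, -0.5)


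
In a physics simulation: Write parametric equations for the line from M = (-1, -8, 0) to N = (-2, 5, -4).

Direction vector d = N - M = (-2 + 1, 5 + 8, -4 + 0) = (-1, 13, -4)
Parametric form r = M + t·d:
x = -1 - t, y = -8 + 13t, z = 0 - 4t

x = -1 - t, y = -8 + 13t, z = 0 - 4t


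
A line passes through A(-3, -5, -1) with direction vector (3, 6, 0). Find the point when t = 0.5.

P(t) = A + t·d
  = (-3 + 3·0.5, -5 + 6·0.5, -1 + 0·0.5)
  = (-3 + 1.5, -5 + 3, -1 + 0)
  = (-1.5, -2, -1)

(-1.5, -2, -1)


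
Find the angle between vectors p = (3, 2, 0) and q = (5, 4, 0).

p·q = 3·5 + 2·4 + 0·0 = 15 + 8 + 0 = 23
|p| = √(3² + 2² + 0²) = √13 ≈ 3.606
|q| = √(5² + 4² + 0²) = √41 ≈ 6.403
cos θ = (p·q)/(|p||q|) = 23/(3.606·6.403) ≈ 0.9962
θ = arccos(0.9962) ≈ 4.97°

4.97°


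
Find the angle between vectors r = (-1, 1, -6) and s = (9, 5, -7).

r·s = (-1)·9 + 1·5 + (-6)·(-7) = -9 + 5 + 42 = 38
|r| = √((-1)² + 1² + (-6)²) = √38 ≈ 6.164
|s| = √(9² + 5² + (-7)²) = √155 ≈ 12.45
cos θ = (r·s)/(|r||s|) = 38/(6.164·12.45) ≈ 0.4951
θ = arccos(0.4951) ≈ 60.32°

60.32°


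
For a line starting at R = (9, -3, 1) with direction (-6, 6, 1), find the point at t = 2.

P(t) = R + t·d
  = (9 + (-6)·2, -3 + 6·2, 1 + 1·2)
  = (9 - 12, -3 + 12, 1 + 2)
  = (-3, 9, 3)

(-3, 9, 3)


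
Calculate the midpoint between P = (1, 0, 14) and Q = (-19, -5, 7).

M = ((x₁+x₂)/2, (y₁+y₂)/2, (z₁+z₂)/2)
  = ((1 - 19)/2, (0 - 5)/2, (14 + 7)/2)
  = (-18/2, -5/2, 21/2)
  = (-9, -2.5, 10.5)

(-9, -2.5, 10.5)


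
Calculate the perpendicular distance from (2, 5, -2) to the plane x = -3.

distance = |a·x₀ + b·y₀ + c·z₀ - d| / √(a² + b² + c²)
  = |1·2 + 0·5 + 0·(-2) - (-3)| / √(1² + 0² + 0²)
  = |2 + 0 + 0 + 3| / √(1 + 0 + 0)
  = |5| / √1
  = 5 / 1
  ≈ 5

5


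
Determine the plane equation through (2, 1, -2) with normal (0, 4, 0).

The plane through P with normal n = (a, b, c) satisfies n·(r - P) = 0,
i.e. ax + by + cz = a·x₀ + b·y₀ + c·z₀.
d = 0·2 + 4·1 + 0·(-2)
  = 0 + 4 + 0
  = 4
Equation: 4y = 4

4y = 4


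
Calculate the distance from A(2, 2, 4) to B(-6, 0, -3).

d = √[(x₂-x₁)² + (y₂-y₁)² + (z₂-z₁)²]
  = √[(-8)² + (-2)² + (-7)²]
  = √[64 + 4 + 49]
  = √117
  ≈ 10.82

10.82


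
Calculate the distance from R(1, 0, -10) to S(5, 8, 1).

d = √[(x₂-x₁)² + (y₂-y₁)² + (z₂-z₁)²]
  = √[4² + 8² + 11²]
  = √[16 + 64 + 121]
  = √201
  ≈ 14.18

14.18


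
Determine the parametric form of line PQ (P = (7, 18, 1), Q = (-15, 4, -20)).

Direction vector d = Q - P = (-15 - 7, 4 - 18, -20 - 1) = (-22, -14, -21)
Parametric form r = P + t·d:
x = 7 - 22t, y = 18 - 14t, z = 1 - 21t

x = 7 - 22t, y = 18 - 14t, z = 1 - 21t


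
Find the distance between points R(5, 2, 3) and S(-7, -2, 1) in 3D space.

d = √[(x₂-x₁)² + (y₂-y₁)² + (z₂-z₁)²]
  = √[(-12)² + (-4)² + (-2)²]
  = √[144 + 16 + 4]
  = √164
  ≈ 12.81

12.81


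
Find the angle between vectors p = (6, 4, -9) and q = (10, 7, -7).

p·q = 6·10 + 4·7 + (-9)·(-7) = 60 + 28 + 63 = 151
|p| = √(6² + 4² + (-9)²) = √133 ≈ 11.53
|q| = √(10² + 7² + (-7)²) = √198 ≈ 14.07
cos θ = (p·q)/(|p||q|) = 151/(11.53·14.07) ≈ 0.9305
θ = arccos(0.9305) ≈ 21.49°

21.49°


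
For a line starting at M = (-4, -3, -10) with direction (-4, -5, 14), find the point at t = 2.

P(t) = M + t·d
  = (-4 + (-4)·2, -3 + (-5)·2, -10 + 14·2)
  = (-4 - 8, -3 - 10, -10 + 28)
  = (-12, -13, 18)

(-12, -13, 18)


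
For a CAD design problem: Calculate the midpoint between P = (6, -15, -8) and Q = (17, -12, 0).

M = ((x₁+x₂)/2, (y₁+y₂)/2, (z₁+z₂)/2)
  = ((6 + 17)/2, (-15 - 12)/2, (-8 + 0)/2)
  = (23/2, -27/2, -8/2)
  = (11.5, -13.5, -4)

(11.5, -13.5, -4)


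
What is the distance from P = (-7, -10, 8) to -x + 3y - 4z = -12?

distance = |a·x₀ + b·y₀ + c·z₀ - d| / √(a² + b² + c²)
  = |(-1)·(-7) + 3·(-10) + (-4)·8 - (-12)| / √((-1)² + 3² + (-4)²)
  = |7 - 30 - 32 + 12| / √(1 + 9 + 16)
  = |-43| / √26
  = 43 / 5.099
  ≈ 8.433

8.433


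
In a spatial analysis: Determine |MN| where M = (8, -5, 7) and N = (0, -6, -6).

d = √[(x₂-x₁)² + (y₂-y₁)² + (z₂-z₁)²]
  = √[(-8)² + (-1)² + (-13)²]
  = √[64 + 1 + 169]
  = √234
  ≈ 15.3

15.3


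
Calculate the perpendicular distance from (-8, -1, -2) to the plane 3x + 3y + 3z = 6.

distance = |a·x₀ + b·y₀ + c·z₀ - d| / √(a² + b² + c²)
  = |3·(-8) + 3·(-1) + 3·(-2) - 6| / √(3² + 3² + 3²)
  = |-24 - 3 - 6 - 6| / √(9 + 9 + 9)
  = |-39| / √27
  = 39 / 5.196
  ≈ 7.506

7.506


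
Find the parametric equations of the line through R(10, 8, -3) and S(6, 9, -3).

Direction vector d = S - R = (6 - 10, 9 - 8, -3 + 3) = (-4, 1, 0)
Parametric form r = R + t·d:
x = 10 - 4t, y = 8 + t, z = -3

x = 10 - 4t, y = 8 + t, z = -3


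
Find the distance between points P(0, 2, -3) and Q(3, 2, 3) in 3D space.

d = √[(x₂-x₁)² + (y₂-y₁)² + (z₂-z₁)²]
  = √[3² + 0² + 6²]
  = √[9 + 0 + 36]
  = √45
  ≈ 6.708

6.708


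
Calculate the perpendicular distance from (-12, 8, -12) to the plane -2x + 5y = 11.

distance = |a·x₀ + b·y₀ + c·z₀ - d| / √(a² + b² + c²)
  = |(-2)·(-12) + 5·8 + 0·(-12) - 11| / √((-2)² + 5² + 0²)
  = |24 + 40 + 0 - 11| / √(4 + 25 + 0)
  = |53| / √29
  = 53 / 5.385
  ≈ 9.842

9.842


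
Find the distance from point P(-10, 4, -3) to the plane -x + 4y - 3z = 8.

distance = |a·x₀ + b·y₀ + c·z₀ - d| / √(a² + b² + c²)
  = |(-1)·(-10) + 4·4 + (-3)·(-3) - 8| / √((-1)² + 4² + (-3)²)
  = |10 + 16 + 9 - 8| / √(1 + 16 + 9)
  = |27| / √26
  = 27 / 5.099
  ≈ 5.295

5.295


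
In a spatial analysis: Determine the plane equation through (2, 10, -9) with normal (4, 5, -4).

The plane through P with normal n = (a, b, c) satisfies n·(r - P) = 0,
i.e. ax + by + cz = a·x₀ + b·y₀ + c·z₀.
d = 4·2 + 5·10 + (-4)·(-9)
  = 8 + 50 + 36
  = 94
Equation: 4x + 5y - 4z = 94

4x + 5y - 4z = 94


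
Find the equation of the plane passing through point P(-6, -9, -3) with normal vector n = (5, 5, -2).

The plane through P with normal n = (a, b, c) satisfies n·(r - P) = 0,
i.e. ax + by + cz = a·x₀ + b·y₀ + c·z₀.
d = 5·(-6) + 5·(-9) + (-2)·(-3)
  = -30 - 45 + 6
  = -69
Equation: 5x + 5y - 2z = -69

5x + 5y - 2z = -69


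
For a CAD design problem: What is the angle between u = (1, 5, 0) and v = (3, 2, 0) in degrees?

u·v = 1·3 + 5·2 + 0·0 = 3 + 10 + 0 = 13
|u| = √(1² + 5² + 0²) = √26 ≈ 5.099
|v| = √(3² + 2² + 0²) = √13 ≈ 3.606
cos θ = (u·v)/(|u||v|) = 13/(5.099·3.606) ≈ 0.7071
θ = arccos(0.7071) ≈ 45°

45°


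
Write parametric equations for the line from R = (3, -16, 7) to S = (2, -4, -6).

Direction vector d = S - R = (2 - 3, -4 + 16, -6 - 7) = (-1, 12, -13)
Parametric form r = R + t·d:
x = 3 - t, y = -16 + 12t, z = 7 - 13t

x = 3 - t, y = -16 + 12t, z = 7 - 13t


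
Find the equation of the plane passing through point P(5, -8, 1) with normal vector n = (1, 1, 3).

The plane through P with normal n = (a, b, c) satisfies n·(r - P) = 0,
i.e. ax + by + cz = a·x₀ + b·y₀ + c·z₀.
d = 1·5 + 1·(-8) + 3·1
  = 5 - 8 + 3
  = 0
Equation: x + y + 3z = 0

x + y + 3z = 0


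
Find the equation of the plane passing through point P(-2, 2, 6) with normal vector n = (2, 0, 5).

The plane through P with normal n = (a, b, c) satisfies n·(r - P) = 0,
i.e. ax + by + cz = a·x₀ + b·y₀ + c·z₀.
d = 2·(-2) + 0·2 + 5·6
  = -4 + 0 + 30
  = 26
Equation: 2x + 5z = 26

2x + 5z = 26


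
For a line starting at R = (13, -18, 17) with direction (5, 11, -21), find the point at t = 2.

P(t) = R + t·d
  = (13 + 5·2, -18 + 11·2, 17 + (-21)·2)
  = (13 + 10, -18 + 22, 17 - 42)
  = (23, 4, -25)

(23, 4, -25)


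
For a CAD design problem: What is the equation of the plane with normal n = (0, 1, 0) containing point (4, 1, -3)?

The plane through P with normal n = (a, b, c) satisfies n·(r - P) = 0,
i.e. ax + by + cz = a·x₀ + b·y₀ + c·z₀.
d = 0·4 + 1·1 + 0·(-3)
  = 0 + 1 + 0
  = 1
Equation: y = 1

y = 1


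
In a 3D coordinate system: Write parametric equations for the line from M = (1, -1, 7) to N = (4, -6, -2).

Direction vector d = N - M = (4 - 1, -6 + 1, -2 - 7) = (3, -5, -9)
Parametric form r = M + t·d:
x = 1 + 3t, y = -1 - 5t, z = 7 - 9t

x = 1 + 3t, y = -1 - 5t, z = 7 - 9t


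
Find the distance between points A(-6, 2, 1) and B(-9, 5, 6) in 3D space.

d = √[(x₂-x₁)² + (y₂-y₁)² + (z₂-z₁)²]
  = √[(-3)² + 3² + 5²]
  = √[9 + 9 + 25]
  = √43
  ≈ 6.557

6.557


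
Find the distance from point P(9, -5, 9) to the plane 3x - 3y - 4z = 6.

distance = |a·x₀ + b·y₀ + c·z₀ - d| / √(a² + b² + c²)
  = |3·9 + (-3)·(-5) + (-4)·9 - 6| / √(3² + (-3)² + (-4)²)
  = |27 + 15 - 36 - 6| / √(9 + 9 + 16)
  = |0| / √34
  = 0 / 5.831
  ≈ 0

0


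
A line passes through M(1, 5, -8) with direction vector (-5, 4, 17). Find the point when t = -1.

P(t) = M + t·d
  = (1 + (-5)·(-1), 5 + 4·(-1), -8 + 17·(-1))
  = (1 + 5, 5 - 4, -8 - 17)
  = (6, 1, -25)

(6, 1, -25)


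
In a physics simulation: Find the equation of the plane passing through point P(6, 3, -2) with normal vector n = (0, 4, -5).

The plane through P with normal n = (a, b, c) satisfies n·(r - P) = 0,
i.e. ax + by + cz = a·x₀ + b·y₀ + c·z₀.
d = 0·6 + 4·3 + (-5)·(-2)
  = 0 + 12 + 10
  = 22
Equation: 4y - 5z = 22

4y - 5z = 22


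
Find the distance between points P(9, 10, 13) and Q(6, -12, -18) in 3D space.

d = √[(x₂-x₁)² + (y₂-y₁)² + (z₂-z₁)²]
  = √[(-3)² + (-22)² + (-31)²]
  = √[9 + 484 + 961]
  = √1454
  ≈ 38.13

38.13


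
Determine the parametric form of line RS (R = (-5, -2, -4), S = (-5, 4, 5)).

Direction vector d = S - R = (-5 + 5, 4 + 2, 5 + 4) = (0, 6, 9)
Parametric form r = R + t·d:
x = -5, y = -2 + 6t, z = -4 + 9t

x = -5, y = -2 + 6t, z = -4 + 9t


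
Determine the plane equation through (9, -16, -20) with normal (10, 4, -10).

The plane through P with normal n = (a, b, c) satisfies n·(r - P) = 0,
i.e. ax + by + cz = a·x₀ + b·y₀ + c·z₀.
d = 10·9 + 4·(-16) + (-10)·(-20)
  = 90 - 64 + 200
  = 226
Equation: 10x + 4y - 10z = 226

10x + 4y - 10z = 226
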